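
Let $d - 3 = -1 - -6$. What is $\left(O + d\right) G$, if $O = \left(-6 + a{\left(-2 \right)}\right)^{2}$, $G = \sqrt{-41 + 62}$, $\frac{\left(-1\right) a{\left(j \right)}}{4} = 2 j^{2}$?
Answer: $1452 \sqrt{21} \approx 6653.9$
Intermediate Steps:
$a{\left(j \right)} = - 8 j^{2}$ ($a{\left(j \right)} = - 4 \cdot 2 j^{2} = - 8 j^{2}$)
$G = \sqrt{21} \approx 4.5826$
$d = 8$ ($d = 3 - -5 = 3 + \left(-1 + 6\right) = 3 + 5 = 8$)
$O = 1444$ ($O = \left(-6 - 8 \left(-2\right)^{2}\right)^{2} = \left(-6 - 32\right)^{2} = \left(-38\right)^{2} = 1444$)
$\left(O + d\right) G = \left(1444 + 8\right) \sqrt{21} = 1452 \sqrt{21}$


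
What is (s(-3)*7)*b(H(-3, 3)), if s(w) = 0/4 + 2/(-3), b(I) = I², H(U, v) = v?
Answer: -42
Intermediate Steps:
s(w) = -⅔ (s(w) = 0*(¼) + 2*(-⅓) = 0 - ⅔ = -⅔)
(s(-3)*7)*b(H(-3, 3)) = -⅔*7*3² = -14/3*9 = -42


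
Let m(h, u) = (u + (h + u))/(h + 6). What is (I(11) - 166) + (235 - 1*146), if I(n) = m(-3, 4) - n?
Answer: -259/3 ≈ -86.333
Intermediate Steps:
m(h, u) = (h + 2*u)/(6 + h)
I(n) = 5/3 - n (I(n) = (-3 + 2*4)/(6 - 3) - n = (-3 + 8)/3 - n = (1/3)*5 - n = 5/3 - n)
(I(11) - 166) + (235 - 1*146) = ((5/3 - 1*11) - 166) + (235 - 1*146) = ((5/3 - 11) - 166) + (235 - 146) = (-28/3 - 166) + 89 = -526/3 + 89 = -259/3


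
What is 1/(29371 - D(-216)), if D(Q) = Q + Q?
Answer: 1/29803 ≈ 3.3554e-5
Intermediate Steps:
D(Q) = 2*Q
1/(29371 - D(-216)) = 1/(29371 - 2*(-216)) = 1/(29371 - 1*(-432)) = 1/(29371 + 432) = 1/29803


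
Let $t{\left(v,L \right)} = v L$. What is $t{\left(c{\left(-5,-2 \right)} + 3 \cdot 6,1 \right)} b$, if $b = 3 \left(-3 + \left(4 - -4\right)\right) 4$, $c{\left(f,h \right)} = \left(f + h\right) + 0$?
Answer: $660$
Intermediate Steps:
$c{\left(f,h \right)} = f + h$
$t{\left(v,L \right)} = L v$
$b = 60$ ($b = 3 \left(-3 + \left(4 + 4\right)\right) 4 = 3 \left(-3 + 8\right) 4 = 3 \cdot 5 \cdot 4 = 3 \cdot 20 = 60$)
$t{\left(c{\left(-5,-2 \right)} + 3 \cdot 6,1 \right)} b = 1 \left(\left(-5 - 2\right) + 3 \cdot 6\right) 60 = 1 \left(-7 + 18\right) 60 = 1 \cdot 11 \cdot 60 = 11 \cdot 60 = 660$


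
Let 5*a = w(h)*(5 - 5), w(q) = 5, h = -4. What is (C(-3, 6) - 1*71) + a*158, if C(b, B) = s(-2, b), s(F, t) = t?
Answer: -74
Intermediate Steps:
C(b, B) = b
a = 0 (a = (5*(5 - 5))/5 = (5*0)/5 = (⅕)*0 = 0)
(C(-3, 6) - 1*71) + a*158 = (-3 - 1*71) + 0*158 = (-3 - 71) + 0 = -74 + 0 = -74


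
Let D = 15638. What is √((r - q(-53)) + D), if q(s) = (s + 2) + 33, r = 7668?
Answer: 14*√119 ≈ 152.72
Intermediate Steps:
q(s) = 35 + s (q(s) = (2 + s) + 33 = 35 + s)
√((r - q(-53)) + D) = √((7668 - (35 - 53)) + 15638) = √((7668 - 1*(-18)) + 15638) = √((7668 + 18) + 15638) = √(7686 + 15638) = √23324 = 14*√119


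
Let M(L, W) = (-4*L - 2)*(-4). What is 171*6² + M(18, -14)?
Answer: 6452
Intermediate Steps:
M(L, W) = 8 + 16*L (M(L, W) = (-2 - 4*L)*(-4) = 8 + 16*L)
171*6² + M(18, -14) = 171*6² + (8 + 16*18) = 171*36 + (8 + 288) = 6156 + 296 = 6452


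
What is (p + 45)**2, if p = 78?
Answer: 15129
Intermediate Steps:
(p + 45)**2 = (78 + 45)**2 = 123**2 = 15129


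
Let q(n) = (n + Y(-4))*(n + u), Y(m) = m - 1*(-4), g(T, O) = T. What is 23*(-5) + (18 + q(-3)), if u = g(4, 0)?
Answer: -100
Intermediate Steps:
Y(m) = 4 + m (Y(m) = m + 4 = 4 + m)
u = 4
q(n) = n*(4 + n) (q(n) = (n + (4 - 4))*(n + 4) = (n + 0)*(4 + n) = n*(4 + n))
23*(-5) + (18 + q(-3)) = 23*(-5) + (18 - 3*(4 - 3)) = -115 + (18 - 3*1) = -115 + (18 - 3) = -115 + 15 = -100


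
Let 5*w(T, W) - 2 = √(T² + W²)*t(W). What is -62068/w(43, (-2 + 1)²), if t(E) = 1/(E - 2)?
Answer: 310340/923 + 775850*√74/923 ≈ 7567.1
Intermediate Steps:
t(E) = 1/(-2 + E)
w(T, W) = ⅖ + √(T² + W²)/(5*(-2 + W)) (w(T, W) = ⅖ + (√(T² + W²)/(-2 + W))/5 = ⅖ + √(T² + W²)/(5*(-2 + W)))
-62068/w(43, (-2 + 1)²) = -62068*5*(-2 + (-2 + 1)²)/(-4 + √(43² + ((-2 + 1)²)²) + 2*(-2 + 1)²) = -62068*5*(-2 + (-1)²)/(-4 + √(1849 + ((-1)²)²) + 2*(-1)²) = -62068*5*(-2 + 1)/(-4 + √(1849 + 1²) + 2*1) = -62068*(-5/(-4 + √(1849 + 1) + 2)) = -62068*(-5/(-4 + √1850 + 2)) = -62068*(-5/(-4 + 5*√74 + 2)) = -62068*(-5/(-2 + 5*√74)) = -62068/(⅖ - √74)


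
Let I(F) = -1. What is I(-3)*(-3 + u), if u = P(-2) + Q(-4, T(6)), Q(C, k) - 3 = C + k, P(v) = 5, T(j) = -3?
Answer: 2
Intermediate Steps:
Q(C, k) = 3 + C + k (Q(C, k) = 3 + (C + k) = 3 + C + k)
u = 1 (u = 5 + (3 - 4 - 3) = 5 - 4 = 1)
I(-3)*(-3 + u) = -(-3 + 1) = -1*(-2) = 2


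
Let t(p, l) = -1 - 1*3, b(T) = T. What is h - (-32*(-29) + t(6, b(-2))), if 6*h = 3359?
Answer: -2185/6 ≈ -364.17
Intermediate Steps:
h = 3359/6 (h = (⅙)*3359 = 3359/6 ≈ 559.83)
t(p, l) = -4 (t(p, l) = -1 - 3 = -4)
h - (-32*(-29) + t(6, b(-2))) = 3359/6 - (-32*(-29) - 4) = 3359/6 - (928 - 4) = 3359/6 - 1*924 = 3359/6 - 924 = -2185/6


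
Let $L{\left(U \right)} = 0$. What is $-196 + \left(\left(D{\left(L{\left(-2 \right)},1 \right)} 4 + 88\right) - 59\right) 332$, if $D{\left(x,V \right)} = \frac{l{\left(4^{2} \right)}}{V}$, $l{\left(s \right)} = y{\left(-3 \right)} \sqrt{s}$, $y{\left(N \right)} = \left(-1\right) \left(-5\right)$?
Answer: $35992$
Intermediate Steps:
$y{\left(N \right)} = 5$
$l{\left(s \right)} = 5 \sqrt{s}$
$D{\left(x,V \right)} = \frac{20}{V}$ ($D{\left(x,V \right)} = \frac{5 \sqrt{4^{2}}}{V} = \frac{5 \sqrt{16}}{V} = \frac{5 \cdot 4}{V} = \frac{20}{V}$)
$-196 + \left(\left(D{\left(L{\left(-2 \right)},1 \right)} 4 + 88\right) - 59\right) 332 = -196 + \left(\left(\frac{20}{1} \cdot 4 + 88\right) - 59\right) 332 = -196 + \left(\left(20 \cdot 1 \cdot 4 + 88\right) - 59\right) 332 = -196 + \left(\left(20 \cdot 4 + 88\right) - 59\right) 332 = -196 + \left(\left(80 + 88\right) - 59\right) 332 = -196 + \left(168 - 59\right) 332 = -196 + 109 \cdot 332 = -196 + 36188 = 35992$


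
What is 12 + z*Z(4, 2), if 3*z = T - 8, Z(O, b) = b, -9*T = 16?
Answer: 148/27 ≈ 5.4815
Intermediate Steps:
T = -16/9 (T = -⅑*16 = -16/9 ≈ -1.7778)
z = -88/27 (z = (-16/9 - 8)/3 = (⅓)*(-88/9) = -88/27 ≈ -3.2593)
12 + z*Z(4, 2) = 12 - 88/27*2 = 12 - 176/27 = 148/27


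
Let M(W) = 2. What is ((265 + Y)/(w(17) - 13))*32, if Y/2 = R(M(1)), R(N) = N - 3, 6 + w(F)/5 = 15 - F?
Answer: -8416/53 ≈ -158.79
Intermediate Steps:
w(F) = 45 - 5*F (w(F) = -30 + 5*(15 - F) = -30 + (75 - 5*F) = 45 - 5*F)
R(N) = -3 + N
Y = -2 (Y = 2*(-3 + 2) = 2*(-1) = -2)
((265 + Y)/(w(17) - 13))*32 = ((265 - 2)/((45 - 5*17) - 13))*32 = (263/((45 - 85) - 13))*32 = (263/(-40 - 13))*32 = (263/(-53))*32 = (263*(-1/53))*32 = -263/53*32 = -8416/53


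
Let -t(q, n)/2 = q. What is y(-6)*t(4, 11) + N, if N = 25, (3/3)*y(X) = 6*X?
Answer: 313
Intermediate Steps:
y(X) = 6*X
t(q, n) = -2*q
y(-6)*t(4, 11) + N = (6*(-6))*(-2*4) + 25 = -36*(-8) + 25 = 288 + 25 = 313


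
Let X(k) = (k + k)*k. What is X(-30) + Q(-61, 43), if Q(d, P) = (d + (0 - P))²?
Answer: 12616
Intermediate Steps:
X(k) = 2*k² (X(k) = (2*k)*k = 2*k²)
Q(d, P) = (d - P)²
X(-30) + Q(-61, 43) = 2*(-30)² + (43 - 1*(-61))² = 2*900 + (43 + 61)² = 1800 + 104² = 1800 + 10816 = 12616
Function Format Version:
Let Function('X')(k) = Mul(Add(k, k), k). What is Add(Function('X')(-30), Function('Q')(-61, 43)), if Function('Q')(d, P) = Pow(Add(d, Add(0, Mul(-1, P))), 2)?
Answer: 12616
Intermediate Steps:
Function('X')(k) = Mul(2, Pow(k, 2)) (Function('X')(k) = Mul(Mul(2, k), k) = Mul(2, Pow(k, 2)))
Function('Q')(d, P) = Pow(Add(d, Mul(-1, P)), 2)
Add(Function('X')(-30), Function('Q')(-61, 43)) = Add(Mul(2, Pow(-30, 2)), Pow(Add(43, Mul(-1, -61)), 2)) = Add(Mul(2, 900), Pow(Add(43, 61), 2)) = Add(1800, Pow(104, 2)) = Add(1800, 10816) = 12616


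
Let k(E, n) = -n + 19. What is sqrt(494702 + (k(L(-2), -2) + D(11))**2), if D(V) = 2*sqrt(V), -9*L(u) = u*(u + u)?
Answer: sqrt(495187 + 84*sqrt(11)) ≈ 703.89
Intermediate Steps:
L(u) = -2*u**2/9 (L(u) = -u*(u + u)/9 = -u*2*u/9 = -2*u**2/9)
k(E, n) = 19 - n
sqrt(494702 + (k(L(-2), -2) + D(11))**2) = sqrt(494702 + ((19 - 1*(-2)) + 2*sqrt(11))**2) = sqrt(494702 + ((19 + 2) + 2*sqrt(11))**2) = sqrt(494702 + (21 + 2*sqrt(11))**2)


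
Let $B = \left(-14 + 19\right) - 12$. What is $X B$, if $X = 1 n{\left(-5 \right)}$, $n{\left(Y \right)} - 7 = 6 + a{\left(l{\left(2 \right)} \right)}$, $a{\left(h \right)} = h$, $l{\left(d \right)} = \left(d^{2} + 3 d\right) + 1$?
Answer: $-168$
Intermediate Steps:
$l{\left(d \right)} = 1 + d^{2} + 3 d$
$B = -7$ ($B = 5 - 12 = -7$)
$n{\left(Y \right)} = 24$ ($n{\left(Y \right)} = 7 + \left(6 + \left(1 + 2^{2} + 3 \cdot 2\right)\right) = 7 + \left(6 + \left(1 + 4 + 6\right)\right) = 7 + \left(6 + 11\right) = 7 + 17 = 24$)
$X = 24$ ($X = 1 \cdot 24 = 24$)
$X B = 24 \left(-7\right) = -168$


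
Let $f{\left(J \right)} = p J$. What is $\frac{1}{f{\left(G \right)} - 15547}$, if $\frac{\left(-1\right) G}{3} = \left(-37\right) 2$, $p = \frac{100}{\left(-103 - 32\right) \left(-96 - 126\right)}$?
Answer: $- \frac{27}{419749} \approx -6.4324 \cdot 10^{-5}$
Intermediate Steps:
$p = \frac{10}{2997}$ ($p = \frac{100}{\left(-135\right) \left(-222\right)} = \frac{100}{29970} = 100 \cdot \frac{1}{29970} = \frac{10}{2997} \approx 0.0033367$)
$G = 222$ ($G = - 3 \left(\left(-37\right) 2\right) = \left(-3\right) \left(-74\right) = 222$)
$f{\left(J \right)} = \frac{10 J}{2997}$
$\frac{1}{f{\left(G \right)} - 15547} = \frac{1}{\frac{10}{2997} \cdot 222 - 15547} = \frac{1}{\frac{20}{27} - 15547} = \frac{1}{- \frac{419749}{27}} = - \frac{27}{419749}$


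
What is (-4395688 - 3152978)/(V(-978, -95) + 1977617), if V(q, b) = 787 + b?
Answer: -7548666/1978309 ≈ -3.8157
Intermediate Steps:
(-4395688 - 3152978)/(V(-978, -95) + 1977617) = (-4395688 - 3152978)/((787 - 95) + 1977617) = -7548666/(692 + 1977617) = -7548666/1978309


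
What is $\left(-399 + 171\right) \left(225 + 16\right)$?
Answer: $-54948$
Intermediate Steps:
$\left(-399 + 171\right) \left(225 + 16\right) = \left(-228\right) 241 = -54948$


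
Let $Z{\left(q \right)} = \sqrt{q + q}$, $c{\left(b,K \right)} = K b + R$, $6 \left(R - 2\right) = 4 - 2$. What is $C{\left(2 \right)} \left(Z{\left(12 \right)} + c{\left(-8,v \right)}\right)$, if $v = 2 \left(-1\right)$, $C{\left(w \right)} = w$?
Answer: $\frac{110}{3} + 4 \sqrt{6} \approx 46.465$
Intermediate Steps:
$R = \frac{7}{3}$ ($R = 2 + \frac{4 - 2}{6} = 2 + \frac{1}{6} \cdot 2 = 2 + \frac{1}{3} = \frac{7}{3} \approx 2.3333$)
$v = -2$
$c{\left(b,K \right)} = \frac{7}{3} + K b$ ($c{\left(b,K \right)} = K b + \frac{7}{3} = \frac{7}{3} + K b$)
$Z{\left(q \right)} = \sqrt{2} \sqrt{q}$ ($Z{\left(q \right)} = \sqrt{2 q} = \sqrt{2} \sqrt{q}$)
$C{\left(2 \right)} \left(Z{\left(12 \right)} + c{\left(-8,v \right)}\right) = 2 \left(\sqrt{2} \sqrt{12} + \left(\frac{7}{3} - -16\right)\right) = 2 \left(\sqrt{2} \cdot 2 \sqrt{3} + \left(\frac{7}{3} + 16\right)\right) = 2 \left(2 \sqrt{6} + \frac{55}{3}\right) = 2 \left(\frac{55}{3} + 2 \sqrt{6}\right) = \frac{110}{3} + 4 \sqrt{6}$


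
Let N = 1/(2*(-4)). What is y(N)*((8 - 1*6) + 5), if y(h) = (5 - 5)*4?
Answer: 0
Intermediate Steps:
N = -1/8 (N = 1/(-8) = 1*(-1/8) = -1/8 ≈ -0.12500)
y(h) = 0 (y(h) = 0*4 = 0)
y(N)*((8 - 1*6) + 5) = 0*((8 - 1*6) + 5) = 0*((8 - 6) + 5) = 0*(2 + 5) = 0*7 = 0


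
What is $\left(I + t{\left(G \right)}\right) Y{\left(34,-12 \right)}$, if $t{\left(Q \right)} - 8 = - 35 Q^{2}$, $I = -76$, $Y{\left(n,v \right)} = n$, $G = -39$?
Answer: $-1812302$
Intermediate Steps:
$t{\left(Q \right)} = 8 - 35 Q^{2}$
$\left(I + t{\left(G \right)}\right) Y{\left(34,-12 \right)} = \left(-76 + \left(8 - 35 \left(-39\right)^{2}\right)\right) 34 = \left(-76 + \left(8 - 53235\right)\right) 34 = \left(-76 - 53227\right) 34 = \left(-53303\right) 34 = -1812302$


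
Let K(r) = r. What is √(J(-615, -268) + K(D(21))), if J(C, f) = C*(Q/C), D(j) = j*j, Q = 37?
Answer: √478 ≈ 21.863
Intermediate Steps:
D(j) = j²
J(C, f) = 37 (J(C, f) = C*(37/C) = 37)
√(J(-615, -268) + K(D(21))) = √(37 + 21²) = √(37 + 441) = √478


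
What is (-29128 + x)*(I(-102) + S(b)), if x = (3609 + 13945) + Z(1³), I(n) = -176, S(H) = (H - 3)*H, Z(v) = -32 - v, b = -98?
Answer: -112843254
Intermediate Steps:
S(H) = H*(-3 + H) (S(H) = (-3 + H)*H = H*(-3 + H))
x = 17521 (x = (3609 + 13945) + (-32 - 1*1³) = 17554 + (-32 - 1*1) = 17554 + (-32 - 1) = 17554 - 33 = 17521)
(-29128 + x)*(I(-102) + S(b)) = (-29128 + 17521)*(-176 - 98*(-3 - 98)) = -11607*(-176 - 98*(-101)) = -11607*(-176 + 9898) = -11607*9722 = -112843254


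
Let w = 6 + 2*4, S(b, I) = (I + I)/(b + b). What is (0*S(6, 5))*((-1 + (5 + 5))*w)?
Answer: 0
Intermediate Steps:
S(b, I) = I/b (S(b, I) = (2*I)/((2*b)) = (2*I)*(1/(2*b)) = I/b)
w = 14 (w = 6 + 8 = 14)
(0*S(6, 5))*((-1 + (5 + 5))*w) = (0*(5/6))*((-1 + (5 + 5))*14) = (0*(5*(⅙)))*((-1 + 10)*14) = (0*(⅚))*(9*14) = 0*126 = 0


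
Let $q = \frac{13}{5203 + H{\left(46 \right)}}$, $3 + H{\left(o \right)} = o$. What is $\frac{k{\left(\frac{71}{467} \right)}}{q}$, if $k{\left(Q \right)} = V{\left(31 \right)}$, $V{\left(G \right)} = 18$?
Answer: $\frac{94428}{13} \approx 7263.7$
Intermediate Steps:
$H{\left(o \right)} = -3 + o$
$k{\left(Q \right)} = 18$
$q = \frac{13}{5246}$ ($q = \frac{13}{5203 + \left(-3 + 46\right)} = \frac{13}{5203 + 43} = \frac{13}{5246} \approx 0.0024781$)
$\frac{k{\left(\frac{71}{467} \right)}}{q} = \frac{18}{\frac{13}{5246}} = 18 \cdot \frac{5246}{13} = \frac{94428}{13}$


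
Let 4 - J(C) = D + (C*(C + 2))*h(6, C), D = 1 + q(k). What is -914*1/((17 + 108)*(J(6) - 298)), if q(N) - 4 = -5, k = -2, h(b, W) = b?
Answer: 457/36375 ≈ 0.012564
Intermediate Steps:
q(N) = -1 (q(N) = 4 - 5 = -1)
D = 0 (D = 1 - 1 = 0)
J(C) = 4 - 6*C*(2 + C) (J(C) = 4 - (0 + (C*(C + 2))*6) = 4 - (0 + (C*(2 + C))*6) = 4 - (0 + 6*C*(2 + C)) = 4 - 6*C*(2 + C))
-914*1/((17 + 108)*(J(6) - 298)) = -914*1/((17 + 108)*((4 - 12*6 - 6*6**2) - 298)) = -914*1/(125*((4 - 72 - 6*36) - 298)) = -914*1/(125*((4 - 72 - 216) - 298)) = -914*1/(125*(-284 - 298)) = -914/((-582*125)) = -914/(-72750) = -914*(-1/72750) = 457/36375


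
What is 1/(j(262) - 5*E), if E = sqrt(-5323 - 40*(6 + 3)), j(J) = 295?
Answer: 59/45820 + I*sqrt(5683)/45820 ≈ 0.0012876 + 0.0016453*I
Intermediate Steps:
E = I*sqrt(5683) (E = sqrt(-5323 - 40*9) = sqrt(-5323 - 360) = sqrt(-5683) = I*sqrt(5683) ≈ 75.386*I)
1/(j(262) - 5*E) = 1/(295 - 5*I*sqrt(5683))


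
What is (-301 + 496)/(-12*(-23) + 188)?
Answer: 195/464 ≈ 0.42026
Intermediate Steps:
(-301 + 496)/(-12*(-23) + 188) = 195/(276 + 188) = 195/464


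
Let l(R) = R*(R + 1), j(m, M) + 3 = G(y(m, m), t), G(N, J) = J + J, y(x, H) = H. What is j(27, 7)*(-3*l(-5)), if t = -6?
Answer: 900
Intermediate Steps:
G(N, J) = 2*J
j(m, M) = -15 (j(m, M) = -3 + 2*(-6) = -3 - 12 = -15)
l(R) = R*(1 + R)
j(27, 7)*(-3*l(-5)) = -(-45)*(-5*(1 - 5)) = -(-45)*(-5*(-4)) = -(-45)*20 = -15*(-60) = 900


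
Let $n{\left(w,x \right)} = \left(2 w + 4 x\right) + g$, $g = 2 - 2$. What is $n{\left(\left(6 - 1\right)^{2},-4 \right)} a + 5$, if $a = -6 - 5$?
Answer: $-369$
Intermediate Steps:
$g = 0$ ($g = 2 - 2 = 0$)
$a = -11$
$n{\left(w,x \right)} = 2 w + 4 x$ ($n{\left(w,x \right)} = \left(2 w + 4 x\right) + 0 = 2 w + 4 x$)
$n{\left(\left(6 - 1\right)^{2},-4 \right)} a + 5 = \left(2 \left(6 - 1\right)^{2} + 4 \left(-4\right)\right) \left(-11\right) + 5 = \left(2 \cdot 5^{2} - 16\right) \left(-11\right) + 5 = \left(2 \cdot 25 - 16\right) \left(-11\right) + 5 = \left(50 - 16\right) \left(-11\right) + 5 = 34 \left(-11\right) + 5 = -374 + 5 = -369$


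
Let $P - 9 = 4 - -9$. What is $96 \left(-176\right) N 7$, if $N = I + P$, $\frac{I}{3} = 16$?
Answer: $-8279040$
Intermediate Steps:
$I = 48$ ($I = 3 \cdot 16 = 48$)
$P = 22$ ($P = 9 + \left(4 - -9\right) = 9 + \left(4 + 9\right) = 9 + 13 = 22$)
$N = 70$ ($N = 48 + 22 = 70$)
$96 \left(-176\right) N 7 = 96 \left(-176\right) 70 \cdot 7 = \left(-16896\right) 490 = -8279040$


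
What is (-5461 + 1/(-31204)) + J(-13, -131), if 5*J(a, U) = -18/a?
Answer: -11075766253/2028260 ≈ -5460.7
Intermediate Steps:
J(a, U) = -18/(5*a) (J(a, U) = (-18/a)/5 = -18/(5*a))
(-5461 + 1/(-31204)) + J(-13, -131) = (-5461 + 1/(-31204)) - 18/5/(-13) = (-5461 - 1/31204) - 18/5*(-1/13) = -170405045/31204 + 18/65 = -11075766253/2028260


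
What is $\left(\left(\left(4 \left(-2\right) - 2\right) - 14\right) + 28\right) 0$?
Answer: $0$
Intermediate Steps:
$\left(\left(\left(4 \left(-2\right) - 2\right) - 14\right) + 28\right) 0 = \left(\left(\left(-8 - 2\right) - 14\right) + 28\right) 0 = \left(\left(-10 - 14\right) + 28\right) 0 = \left(-24 + 28\right) 0 = 4 \cdot 0 = 0$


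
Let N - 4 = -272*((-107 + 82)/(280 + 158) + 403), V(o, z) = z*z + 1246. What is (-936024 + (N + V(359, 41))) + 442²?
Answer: -185565155/219 ≈ -8.4733e+5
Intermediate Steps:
V(o, z) = 1246 + z² (V(o, z) = z² + 1246 = 1246 + z²)
N = -24001628/219 (N = 4 - 272*((-107 + 82)/(280 + 158) + 403) = 4 - 272*(-25/438 + 403) = 4 - 272*176489/438 = 4 - 24002504/219 = -24001628/219 ≈ -1.0960e+5)
(-936024 + (N + V(359, 41))) + 442² = (-936024 + (-24001628/219 + (1246 + 41²))) + 442² = (-936024 + (-24001628/219 + (1246 + 1681))) + 195364 = (-936024 + (-24001628/219 + 2927)) + 195364 = (-936024 - 23360615/219) + 195364 = -228349871/219 + 195364 = -185565155/219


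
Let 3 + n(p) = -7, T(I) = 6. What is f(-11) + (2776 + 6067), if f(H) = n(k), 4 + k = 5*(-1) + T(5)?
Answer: 8833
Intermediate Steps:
k = -3 (k = -4 + (5*(-1) + 6) = -4 + (-5 + 6) = -4 + 1 = -3)
n(p) = -10 (n(p) = -3 - 7 = -10)
f(H) = -10
f(-11) + (2776 + 6067) = -10 + (2776 + 6067) = -10 + 8843 = 8833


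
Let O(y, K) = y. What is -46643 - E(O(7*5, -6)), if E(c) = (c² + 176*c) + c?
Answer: -54063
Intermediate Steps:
E(c) = c² + 177*c
-46643 - E(O(7*5, -6)) = -46643 - 7*5*(177 + 7*5) = -46643 - 35*(177 + 35) = -46643 - 35*212 = -46643 - 1*7420 = -46643 - 7420 = -54063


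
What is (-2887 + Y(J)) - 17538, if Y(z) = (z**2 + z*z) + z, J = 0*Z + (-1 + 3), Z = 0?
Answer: -20415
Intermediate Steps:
J = 2 (J = 0*0 + (-1 + 3) = 0 + 2 = 2)
Y(z) = z + 2*z**2 (Y(z) = (z**2 + z**2) + z = 2*z**2 + z = z + 2*z**2)
(-2887 + Y(J)) - 17538 = (-2887 + 2*(1 + 2*2)) - 17538 = (-2887 + 2*(1 + 4)) - 17538 = (-2887 + 2*5) - 17538 = (-2887 + 10) - 17538 = -2877 - 17538 = -20415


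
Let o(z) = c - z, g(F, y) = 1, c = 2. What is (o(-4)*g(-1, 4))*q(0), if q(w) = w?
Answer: 0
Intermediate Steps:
o(z) = 2 - z
(o(-4)*g(-1, 4))*q(0) = ((2 - 1*(-4))*1)*0 = ((2 + 4)*1)*0 = (6*1)*0 = 6*0 = 0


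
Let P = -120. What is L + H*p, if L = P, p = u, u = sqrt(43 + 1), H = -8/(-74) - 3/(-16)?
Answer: -120 + 175*sqrt(11)/296 ≈ -118.04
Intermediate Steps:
H = 175/592 (H = -8*(-1/74) - 3*(-1/16) = 4/37 + 3/16 = 175/592 ≈ 0.29561)
u = 2*sqrt(11) (u = sqrt(44) = 2*sqrt(11) ≈ 6.6332)
p = 2*sqrt(11) ≈ 6.6332
L = -120
L + H*p = -120 + 175*(2*sqrt(11))/592 = -120 + 175*sqrt(11)/296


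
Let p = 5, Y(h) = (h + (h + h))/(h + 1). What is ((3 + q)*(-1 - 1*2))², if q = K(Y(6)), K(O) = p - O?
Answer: 12996/49 ≈ 265.22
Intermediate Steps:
Y(h) = 3*h/(1 + h) (Y(h) = (h + 2*h)/(1 + h) = (3*h)/(1 + h) = 3*h/(1 + h))
K(O) = 5 - O
q = 17/7 (q = 5 - 3*6/(1 + 6) = 5 - 3*6/7 = 5 - 1*18/7 = 5 - 18/7 = 17/7 ≈ 2.4286)
((3 + q)*(-1 - 1*2))² = ((3 + 17/7)*(-1 - 1*2))² = (38*(-1 - 2)/7)² = ((38/7)*(-3))² = (-114/7)² = 12996/49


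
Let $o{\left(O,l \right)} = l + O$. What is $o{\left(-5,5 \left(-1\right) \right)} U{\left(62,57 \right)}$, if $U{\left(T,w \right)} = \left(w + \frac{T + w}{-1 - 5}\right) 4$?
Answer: $- \frac{4460}{3} \approx -1486.7$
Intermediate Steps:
$o{\left(O,l \right)} = O + l$
$U{\left(T,w \right)} = - \frac{2 T}{3} + \frac{10 w}{3}$ ($U{\left(T,w \right)} = \left(w + \frac{T + w}{-6}\right) 4 = \left(w + \left(T + w\right) \left(- \frac{1}{6}\right)\right) 4 = \left(w - \left(\frac{T}{6} + \frac{w}{6}\right)\right) 4 = \left(- \frac{T}{6} + \frac{5 w}{6}\right) 4 = - \frac{2 T}{3} + \frac{10 w}{3}$)
$o{\left(-5,5 \left(-1\right) \right)} U{\left(62,57 \right)} = \left(-5 + 5 \left(-1\right)\right) \left(\left(- \frac{2}{3}\right) 62 + \frac{10}{3} \cdot 57\right) = \left(-5 - 5\right) \left(- \frac{124}{3} + 190\right) = \left(-10\right) \frac{446}{3} = - \frac{4460}{3}$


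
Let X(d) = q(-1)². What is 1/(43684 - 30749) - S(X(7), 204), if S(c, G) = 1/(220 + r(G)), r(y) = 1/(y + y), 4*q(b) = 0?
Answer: -5187719/1161058535 ≈ -0.0044681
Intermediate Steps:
q(b) = 0 (q(b) = (¼)*0 = 0)
r(y) = 1/(2*y)
X(d) = 0 (X(d) = 0² = 0)
S(c, G) = 1/(220 + 1/(2*G))
1/(43684 - 30749) - S(X(7), 204) = 1/(43684 - 30749) - 2*204/(1 + 440*204) = 1/12935 - 2*204/(1 + 89760) = 1/12935 - 2*204/89761 = 1/12935 - 1*408/89761 = 1/12935 - 408/89761 = -5187719/1161058535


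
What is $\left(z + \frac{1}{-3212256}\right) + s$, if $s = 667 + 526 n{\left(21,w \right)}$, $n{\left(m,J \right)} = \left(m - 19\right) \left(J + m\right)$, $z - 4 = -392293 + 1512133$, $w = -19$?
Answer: $\frac{3606126769439}{3212256} \approx 1.1226 \cdot 10^{6}$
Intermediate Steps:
$z = 1119844$ ($z = 4 + \left(-392293 + 1512133\right) = 4 + 1119840 = 1119844$)
$n{\left(m,J \right)} = \left(-19 + m\right) \left(J + m\right)$
$s = 2771$ ($s = 667 + 526 \left(21^{2} - -361 - 399 - 399\right) = 667 + 526 \left(441 + 361 - 399 - 399\right) = 667 + 526 \cdot 4 = 667 + 2104 = 2771$)
$\left(z + \frac{1}{-3212256}\right) + s = \left(1119844 + \frac{1}{-3212256}\right) + 2771 = \left(1119844 - \frac{1}{3212256}\right) + 2771 = \frac{3597225608063}{3212256} + 2771 = \frac{3606126769439}{3212256}$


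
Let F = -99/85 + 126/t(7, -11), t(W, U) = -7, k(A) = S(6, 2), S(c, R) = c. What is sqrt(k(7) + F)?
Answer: I*sqrt(95115)/85 ≈ 3.6283*I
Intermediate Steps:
k(A) = 6
F = -1629/85 (F = -99/85 + 126/(-7) = -99*1/85 + 126*(-1/7) = -99/85 - 18 = -1629/85 ≈ -19.165)
sqrt(k(7) + F) = sqrt(6 - 1629/85) = sqrt(-1119/85) = I*sqrt(95115)/85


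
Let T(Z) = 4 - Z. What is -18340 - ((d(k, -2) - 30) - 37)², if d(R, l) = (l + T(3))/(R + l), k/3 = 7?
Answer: -8243816/361 ≈ -22836.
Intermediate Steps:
k = 21 (k = 3*7 = 21)
d(R, l) = (1 + l)/(R + l) (d(R, l) = (l + (4 - 1*3))/(R + l) = (l + (4 - 3))/(R + l) = (l + 1)/(R + l) = (1 + l)/(R + l))
-18340 - ((d(k, -2) - 30) - 37)² = -18340 - (((1 - 2)/(21 - 2) - 30) - 37)² = -18340 - ((-1/19 - 30) - 37)² = -18340 - (-571/19 - 37)² = -18340 - (-1274/19)² = -18340 - 1*1623076/361 = -18340 - 1623076/361 = -8243816/361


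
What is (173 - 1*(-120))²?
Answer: 85849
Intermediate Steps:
(173 - 1*(-120))² = (173 + 120)² = 293² = 85849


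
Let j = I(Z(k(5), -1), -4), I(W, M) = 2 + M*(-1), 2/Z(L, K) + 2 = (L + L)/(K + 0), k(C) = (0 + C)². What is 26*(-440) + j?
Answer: -11434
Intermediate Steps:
k(C) = C²
Z(L, K) = 2/(-2 + 2*L/K) (Z(L, K) = 2/(-2 + (L + L)/(K + 0)) = 2/(-2 + (2*L)/K) = 2/(-2 + 2*L/K))
I(W, M) = 2 - M
j = 6 (j = 2 - 1*(-4) = 2 + 4 = 6)
26*(-440) + j = 26*(-440) + 6 = -11440 + 6 = -11434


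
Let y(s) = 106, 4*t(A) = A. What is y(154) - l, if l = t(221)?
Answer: 203/4 ≈ 50.750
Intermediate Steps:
t(A) = A/4
l = 221/4 (l = (1/4)*221 = 221/4 ≈ 55.250)
y(154) - l = 106 - 1*221/4 = 106 - 221/4 = 203/4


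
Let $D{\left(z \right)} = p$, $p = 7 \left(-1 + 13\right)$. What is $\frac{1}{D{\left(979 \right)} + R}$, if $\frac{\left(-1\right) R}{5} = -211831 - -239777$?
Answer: $- \frac{1}{139646} \approx -7.161 \cdot 10^{-6}$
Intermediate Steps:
$R = -139730$ ($R = - 5 \left(-211831 - -239777\right) = - 5 \left(-211831 + 239777\right) = \left(-5\right) 27946 = -139730$)
$p = 84$ ($p = 7 \cdot 12 = 84$)
$D{\left(z \right)} = 84$
$\frac{1}{D{\left(979 \right)} + R} = \frac{1}{84 - 139730} = \frac{1}{-139646} = - \frac{1}{139646}$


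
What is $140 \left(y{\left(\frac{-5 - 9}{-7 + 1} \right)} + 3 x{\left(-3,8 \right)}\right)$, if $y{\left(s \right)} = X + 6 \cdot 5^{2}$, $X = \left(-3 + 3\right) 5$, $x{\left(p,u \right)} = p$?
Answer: $19740$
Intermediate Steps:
$X = 0$ ($X = 0 \cdot 5 = 0$)
$y{\left(s \right)} = 150$ ($y{\left(s \right)} = 0 + 6 \cdot 5^{2} = 0 + 6 \cdot 25 = 0 + 150 = 150$)
$140 \left(y{\left(\frac{-5 - 9}{-7 + 1} \right)} + 3 x{\left(-3,8 \right)}\right) = 140 \left(150 + 3 \left(-3\right)\right) = 140 \left(150 - 9\right) = 140 \cdot 141 = 19740$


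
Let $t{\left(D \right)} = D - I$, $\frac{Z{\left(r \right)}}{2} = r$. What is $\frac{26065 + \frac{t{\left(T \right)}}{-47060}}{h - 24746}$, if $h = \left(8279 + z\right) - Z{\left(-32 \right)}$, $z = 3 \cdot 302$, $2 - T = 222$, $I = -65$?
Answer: $- \frac{245323811}{145857764} \approx -1.6819$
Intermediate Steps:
$Z{\left(r \right)} = 2 r$
$T = -220$ ($T = 2 - 222 = -220$)
$z = 906$
$t{\left(D \right)} = 65 + D$ ($t{\left(D \right)} = D - -65 = D + 65 = 65 + D$)
$h = 9249$ ($h = \left(8279 + 906\right) - 2 \left(-32\right) = 9185 - -64 = 9185 + 64 = 9249$)
$\frac{26065 + \frac{t{\left(T \right)}}{-47060}}{h - 24746} = \frac{26065 + \frac{65 - 220}{-47060}}{9249 - 24746} = \frac{26065 - - \frac{31}{9412}}{-15497} = \left(26065 + \frac{31}{9412}\right) \left(- \frac{1}{15497}\right) = \frac{245323811}{9412} \left(- \frac{1}{15497}\right) = - \frac{245323811}{145857764}$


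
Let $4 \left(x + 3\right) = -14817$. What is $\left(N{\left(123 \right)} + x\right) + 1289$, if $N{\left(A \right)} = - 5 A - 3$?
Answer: $- \frac{12145}{4} \approx -3036.3$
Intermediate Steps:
$x = - \frac{14829}{4}$ ($x = -3 + \frac{1}{4} \left(-14817\right) = -3 - \frac{14817}{4} = - \frac{14829}{4} \approx -3707.3$)
$N{\left(A \right)} = -3 - 5 A$
$\left(N{\left(123 \right)} + x\right) + 1289 = \left(\left(-3 - 615\right) - \frac{14829}{4}\right) + 1289 = \left(-618 - \frac{14829}{4}\right) + 1289 = - \frac{17301}{4} + 1289 = - \frac{12145}{4}$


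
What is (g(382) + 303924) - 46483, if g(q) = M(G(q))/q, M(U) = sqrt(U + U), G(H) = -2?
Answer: 257441 + I/191 ≈ 2.5744e+5 + 0.0052356*I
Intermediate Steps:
M(U) = sqrt(2)*sqrt(U) (M(U) = sqrt(2*U) = sqrt(2)*sqrt(U))
g(q) = 2*I/q (g(q) = (sqrt(2)*sqrt(-2))/q = (sqrt(2)*(I*sqrt(2)))/q = (2*I)/q = 2*I/q)
(g(382) + 303924) - 46483 = (2*I/382 + 303924) - 46483 = (2*I*(1/382) + 303924) - 46483 = (I/191 + 303924) - 46483 = (303924 + I/191) - 46483 = 257441 + I/191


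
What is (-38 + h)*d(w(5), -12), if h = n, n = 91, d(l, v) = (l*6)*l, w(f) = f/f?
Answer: 318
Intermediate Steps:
w(f) = 1
d(l, v) = 6*l**2 (d(l, v) = (6*l)*l = 6*l**2)
h = 91
(-38 + h)*d(w(5), -12) = (-38 + 91)*(6*1**2) = 53*(6*1) = 53*6 = 318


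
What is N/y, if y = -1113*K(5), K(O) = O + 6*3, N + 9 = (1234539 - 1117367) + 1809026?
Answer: -642063/8533 ≈ -75.245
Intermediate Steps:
N = 1926189 (N = -9 + ((1234539 - 1117367) + 1809026) = -9 + (117172 + 1809026) = -9 + 1926198 = 1926189)
K(O) = 18 + O (K(O) = O + 18 = 18 + O)
y = -25599 (y = -1113*(18 + 5) = -1113*23 = -25599)
N/y = 1926189/(-25599) = 1926189*(-1/25599) = -642063/8533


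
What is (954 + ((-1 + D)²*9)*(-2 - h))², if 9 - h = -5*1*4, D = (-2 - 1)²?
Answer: 285677604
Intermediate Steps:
D = 9 (D = (-3)² = 9)
h = 29 (h = 9 - (-5*1)*4 = 9 - (-5)*4 = 9 - 1*(-20) = 9 + 20 = 29)
(954 + ((-1 + D)²*9)*(-2 - h))² = (954 + ((-1 + 9)²*9)*(-2 - 1*29))² = (954 + (8²*9)*(-2 - 29))² = (954 + (64*9)*(-31))² = (954 + 576*(-31))² = (954 - 17856)² = (-16902)² = 285677604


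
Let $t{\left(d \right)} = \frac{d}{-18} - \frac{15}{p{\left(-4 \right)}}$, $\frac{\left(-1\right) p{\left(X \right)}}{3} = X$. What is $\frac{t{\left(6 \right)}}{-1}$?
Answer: $\frac{19}{12} \approx 1.5833$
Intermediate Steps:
$p{\left(X \right)} = - 3 X$
$t{\left(d \right)} = - \frac{5}{4} - \frac{d}{18}$ ($t{\left(d \right)} = \frac{d}{-18} - \frac{15}{\left(-3\right) \left(-4\right)} = d \left(- \frac{1}{18}\right) - \frac{15}{12} = - \frac{d}{18} - \frac{5}{4} = - \frac{5}{4} - \frac{d}{18}$)
$\frac{t{\left(6 \right)}}{-1} = \frac{- \frac{5}{4} - \frac{1}{3}}{-1} = \left(- \frac{5}{4} - \frac{1}{3}\right) \left(-1\right) = \left(- \frac{19}{12}\right) \left(-1\right) = \frac{19}{12}$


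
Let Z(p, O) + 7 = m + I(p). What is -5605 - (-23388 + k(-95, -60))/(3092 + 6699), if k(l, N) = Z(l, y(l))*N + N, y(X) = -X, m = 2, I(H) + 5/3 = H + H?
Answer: -54866907/9791 ≈ -5603.8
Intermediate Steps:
I(H) = -5/3 + 2*H (I(H) = -5/3 + (H + H) = -5/3 + 2*H)
Z(p, O) = -20/3 + 2*p (Z(p, O) = -7 + (2 + (-5/3 + 2*p)) = -7 + (1/3 + 2*p) = -20/3 + 2*p)
k(l, N) = N + N*(-20/3 + 2*l) (k(l, N) = (-20/3 + 2*l)*N + N = N*(-20/3 + 2*l) + N = N + N*(-20/3 + 2*l))
-5605 - (-23388 + k(-95, -60))/(3092 + 6699) = -5605 - (-23388 + (1/3)*(-60)*(-17 + 6*(-95)))/(3092 + 6699) = -5605 - (-23388 + (1/3)*(-60)*(-17 - 570))/9791 = -5605 - (-23388 + (1/3)*(-60)*(-587))/9791 = -5605 - (-23388 + 11740)/9791 = -5605 - (-11648)/9791 = -5605 - 1*(-11648/9791) = -5605 + 11648/9791 = -54866907/9791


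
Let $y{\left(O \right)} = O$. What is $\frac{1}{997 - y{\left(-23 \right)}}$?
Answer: $\frac{1}{1020} \approx 0.00098039$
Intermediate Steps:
$\frac{1}{997 - y{\left(-23 \right)}} = \frac{1}{997 - -23} = \frac{1}{997 + 23} = \frac{1}{1020}$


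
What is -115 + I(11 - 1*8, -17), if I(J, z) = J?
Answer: -112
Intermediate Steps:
-115 + I(11 - 1*8, -17) = -115 + (11 - 1*8) = -115 + (11 - 8) = -115 + 3 = -112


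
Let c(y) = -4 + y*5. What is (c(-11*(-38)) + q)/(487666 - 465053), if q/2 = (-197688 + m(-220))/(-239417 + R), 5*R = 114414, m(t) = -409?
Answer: 2260432676/24482439323 ≈ 0.092329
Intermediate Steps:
R = 114414/5 (R = (1/5)*114414 = 114414/5 ≈ 22883.)
c(y) = -4 + 5*y
q = 1980970/1082671 (q = 2*((-197688 - 409)/(-239417 + 114414/5)) = 2*(-198097/(-1082671/5)) = 2*(-198097*(-5/1082671)) = 2*(990485/1082671) = 1980970/1082671 ≈ 1.8297)
(c(-11*(-38)) + q)/(487666 - 465053) = ((-4 + 5*(-11*(-38))) + 1980970/1082671)/(487666 - 465053) = ((-4 + 5*418) + 1980970/1082671)/22613 = ((-4 + 2090) + 1980970/1082671)*(1/22613) = (2086 + 1980970/1082671)*(1/22613) = (2260432676/1082671)*(1/22613) = 2260432676/24482439323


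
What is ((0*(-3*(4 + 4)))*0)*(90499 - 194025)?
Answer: 0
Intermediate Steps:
((0*(-3*(4 + 4)))*0)*(90499 - 194025) = ((0*(-3*8))*0)*(-103526) = ((0*(-24))*0)*(-103526) = (0*0)*(-103526) = 0*(-103526) = 0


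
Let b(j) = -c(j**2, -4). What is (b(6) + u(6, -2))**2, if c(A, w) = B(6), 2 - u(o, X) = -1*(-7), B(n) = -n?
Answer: 1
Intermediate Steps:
u(o, X) = -5 (u(o, X) = 2 - (-1)*(-7) = 2 - 1*7 = 2 - 7 = -5)
c(A, w) = -6 (c(A, w) = -1*6 = -6)
b(j) = 6 (b(j) = -1*(-6) = 6)
(b(6) + u(6, -2))**2 = (6 - 5)**2 = 1**2 = 1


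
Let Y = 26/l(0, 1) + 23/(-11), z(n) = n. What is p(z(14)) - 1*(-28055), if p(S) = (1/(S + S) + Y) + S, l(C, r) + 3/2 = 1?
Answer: 8628603/308 ≈ 28015.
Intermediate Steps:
l(C, r) = -1/2 (l(C, r) = -3/2 + 1 = -1/2)
Y = -595/11 (Y = 26/(-1/2) + 23/(-11) = 26*(-2) + 23*(-1/11) = -52 - 23/11 = -595/11 ≈ -54.091)
p(S) = -595/11 + S + 1/(2*S) (p(S) = (1/(S + S) - 595/11) + S = (1/(2*S) - 595/11) + S = (-595/11 + 1/(2*S)) + S = -595/11 + S + 1/(2*S))
p(z(14)) - 1*(-28055) = (-595/11 + 14 + (1/2)/14) - 1*(-28055) = (-595/11 + 14 + (1/2)*(1/14)) + 28055 = (-595/11 + 14 + 1/28) + 28055 = -12337/308 + 28055 = 8628603/308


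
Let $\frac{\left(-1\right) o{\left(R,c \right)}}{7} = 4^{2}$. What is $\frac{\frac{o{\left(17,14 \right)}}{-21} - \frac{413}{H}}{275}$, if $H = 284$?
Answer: $\frac{661}{46860} \approx 0.014106$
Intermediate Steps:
$o{\left(R,c \right)} = -112$ ($o{\left(R,c \right)} = - 7 \cdot 4^{2} = \left(-7\right) 16 = -112$)
$\frac{\frac{o{\left(17,14 \right)}}{-21} - \frac{413}{H}}{275} = \frac{- \frac{112}{-21} - \frac{413}{284}}{275} = \left(\left(-112\right) \left(- \frac{1}{21}\right) - \frac{413}{284}\right) \frac{1}{275} = \left(\frac{16}{3} - \frac{413}{284}\right) \frac{1}{275} = \frac{3305}{852} \cdot \frac{1}{275} = \frac{661}{46860}$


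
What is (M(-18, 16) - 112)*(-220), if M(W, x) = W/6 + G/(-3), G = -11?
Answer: 73480/3 ≈ 24493.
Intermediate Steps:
M(W, x) = 11/3 + W/6 (M(W, x) = W/6 - 11/(-3) = W*(⅙) - 11*(-⅓) = W/6 + 11/3 = 11/3 + W/6)
(M(-18, 16) - 112)*(-220) = ((11/3 + (⅙)*(-18)) - 112)*(-220) = ((11/3 - 3) - 112)*(-220) = (⅔ - 112)*(-220) = -334/3*(-220) = 73480/3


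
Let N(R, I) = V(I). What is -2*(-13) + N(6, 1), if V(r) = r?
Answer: 27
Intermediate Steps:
N(R, I) = I
-2*(-13) + N(6, 1) = -2*(-13) + 1 = 26 + 1 = 27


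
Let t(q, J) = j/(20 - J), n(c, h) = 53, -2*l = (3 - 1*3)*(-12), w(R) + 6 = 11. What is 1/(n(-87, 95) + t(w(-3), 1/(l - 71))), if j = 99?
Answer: 1421/82342 ≈ 0.017257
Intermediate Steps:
w(R) = 5 (w(R) = -6 + 11 = 5)
l = 0 (l = -(3 - 1*3)*(-12)/2 = -(3 - 3)*(-12)/2 = -0*(-12) = -½*0 = 0)
t(q, J) = 99/(20 - J)
1/(n(-87, 95) + t(w(-3), 1/(l - 71))) = 1/(53 - 99/(-20 + 1/(0 - 71))) = 1/(53 - 99/(-20 + 1/(-71))) = 1/(53 - 99/(-20 - 1/71)) = 1/(53 - 99/(-1421/71)) = 1/(53 - 99*(-71/1421)) = 1/(53 + 7029/1421) = 1/(82342/1421) = 1421/82342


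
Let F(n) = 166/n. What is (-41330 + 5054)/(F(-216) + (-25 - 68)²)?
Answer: -3917808/934009 ≈ -4.1946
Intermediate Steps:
(-41330 + 5054)/(F(-216) + (-25 - 68)²) = (-41330 + 5054)/(166/(-216) + (-25 - 68)²) = -36276/(166*(-1/216) + (-93)²) = -36276/(-83/108 + 8649) = -36276/934009/108 = -36276*108/934009 = -3917808/934009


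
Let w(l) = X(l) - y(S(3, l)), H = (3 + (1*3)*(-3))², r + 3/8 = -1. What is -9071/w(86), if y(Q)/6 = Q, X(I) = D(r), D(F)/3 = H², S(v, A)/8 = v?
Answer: -9071/3744 ≈ -2.4228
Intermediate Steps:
r = -11/8 (r = -3/8 - 1 = -11/8 ≈ -1.3750)
H = 36 (H = (3 + 3*(-3))² = (3 - 9)² = (-6)² = 36)
S(v, A) = 8*v
D(F) = 3888 (D(F) = 3*36² = 3*1296 = 3888)
X(I) = 3888
y(Q) = 6*Q
w(l) = 3744 (w(l) = 3888 - 6*8*3 = 3888 - 6*24 = 3888 - 1*144 = 3888 - 144 = 3744)
-9071/w(86) = -9071/3744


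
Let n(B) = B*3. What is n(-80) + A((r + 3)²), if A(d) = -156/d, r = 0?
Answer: -772/3 ≈ -257.33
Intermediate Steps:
n(B) = 3*B
n(-80) + A((r + 3)²) = 3*(-80) - 156/(0 + 3)² = -240 - 156/(3²) = -240 - 156/9 = -240 - 156*⅑ = -240 - 52/3 = -772/3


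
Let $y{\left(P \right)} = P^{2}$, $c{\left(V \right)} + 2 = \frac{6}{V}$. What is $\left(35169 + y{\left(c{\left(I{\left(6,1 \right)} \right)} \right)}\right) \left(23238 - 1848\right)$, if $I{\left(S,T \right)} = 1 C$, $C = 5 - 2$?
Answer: $752264910$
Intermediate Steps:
$C = 3$
$I{\left(S,T \right)} = 3$ ($I{\left(S,T \right)} = 1 \cdot 3 = 3$)
$c{\left(V \right)} = -2 + \frac{6}{V}$
$\left(35169 + y{\left(c{\left(I{\left(6,1 \right)} \right)} \right)}\right) \left(23238 - 1848\right) = \left(35169 + \left(-2 + \frac{6}{3}\right)^{2}\right) \left(23238 - 1848\right) = \left(35169 + \left(-2 + 6 \cdot \frac{1}{3}\right)^{2}\right) 21390 = \left(35169 + \left(-2 + 2\right)^{2}\right) 21390 = \left(35169 + 0^{2}\right) 21390 = \left(35169 + 0\right) 21390 = 35169 \cdot 21390 = 752264910$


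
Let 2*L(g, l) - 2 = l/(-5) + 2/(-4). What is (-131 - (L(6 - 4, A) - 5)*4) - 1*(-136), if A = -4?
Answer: 102/5 ≈ 20.400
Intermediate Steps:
L(g, l) = ¾ - l/10 (L(g, l) = 1 + (l/(-5) + 2/(-4))/2 = 1 + (l*(-⅕) + 2*(-¼))/2 = 1 + (-l/5 - ½)/2 = 1 + (-½ - l/5)/2 = 1 + (-¼ - l/10) = ¾ - l/10)
(-131 - (L(6 - 4, A) - 5)*4) - 1*(-136) = (-131 - ((¾ - ⅒*(-4)) - 5)*4) - 1*(-136) = (-131 - ((¾ + ⅖) - 5)*4) + 136 = (-131 - (23/20 - 5)*4) + 136 = (-131 - (-77)*4/20) + 136 = (-131 - 1*(-77/5)) + 136 = (-131 + 77/5) + 136 = -578/5 + 136 = 102/5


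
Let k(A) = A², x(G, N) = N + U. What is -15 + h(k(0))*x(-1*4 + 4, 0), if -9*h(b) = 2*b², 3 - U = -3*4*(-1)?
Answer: -15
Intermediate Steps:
U = -9 (U = 3 - (-3*4)*(-1) = 3 - (-12)*(-1) = 3 - 1*12 = 3 - 12 = -9)
x(G, N) = -9 + N (x(G, N) = N - 9 = -9 + N)
h(b) = -2*b²/9
-15 + h(k(0))*x(-1*4 + 4, 0) = -15 + (-2*(0²)²/9)*(-9 + 0) = -15 - 2/9*0²*(-9) = -15 - 2/9*0*(-9) = -15 + 0*(-9) = -15 + 0 = -15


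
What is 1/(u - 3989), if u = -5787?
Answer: -1/9776 ≈ -0.00010229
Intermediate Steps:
1/(u - 3989) = 1/(-5787 - 3989) = 1/(-9776) = -1/9776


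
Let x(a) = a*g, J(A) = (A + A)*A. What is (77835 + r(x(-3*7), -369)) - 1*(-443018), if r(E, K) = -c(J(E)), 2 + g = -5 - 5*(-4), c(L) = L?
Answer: 371795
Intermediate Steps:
J(A) = 2*A² (J(A) = (2*A)*A = 2*A²)
g = 13 (g = -2 + (-5 - 5*(-4)) = -2 + (-5 + 20) = -2 + 15 = 13)
x(a) = 13*a (x(a) = a*13 = 13*a)
r(E, K) = -2*E²
(77835 + r(x(-3*7), -369)) - 1*(-443018) = (77835 - 2*(13*(-3*7))²) - 1*(-443018) = (77835 - 2*(13*(-21))²) + 443018 = (77835 - 2*(-273)²) + 443018 = (77835 - 2*74529) + 443018 = (77835 - 149058) + 443018 = -71223 + 443018 = 371795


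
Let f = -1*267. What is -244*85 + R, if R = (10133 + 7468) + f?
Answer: -3406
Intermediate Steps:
f = -267
R = 17334 (R = (10133 + 7468) - 267 = 17601 - 267 = 17334)
-244*85 + R = -244*85 + 17334 = -20740 + 17334 = -3406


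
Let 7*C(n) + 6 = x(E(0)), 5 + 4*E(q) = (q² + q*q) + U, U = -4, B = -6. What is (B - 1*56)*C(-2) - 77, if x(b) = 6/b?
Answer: -5/21 ≈ -0.23810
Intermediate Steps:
E(q) = -9/4 + q²/2 (E(q) = -5/4 + ((q² + q*q) - 4)/4 = -5/4 + ((q² + q²) - 4)/4 = -5/4 + (2*q² - 4)/4 = -5/4 + (-4 + 2*q²)/4 = -5/4 + (-1 + q²/2) = -9/4 + q²/2)
C(n) = -26/21 (C(n) = -6/7 + (6/(-9/4 + (½)*0²))/7 = -6/7 + (6/(-9/4 + (½)*0))/7 = -6/7 + (6/(-9/4 + 0))/7 = -6/7 + (6/(-9/4))/7 = -6/7 + (6*(-4/9))/7 = -6/7 + (⅐)*(-8/3) = -6/7 - 8/21 = -26/21)
(B - 1*56)*C(-2) - 77 = (-6 - 1*56)*(-26/21) - 77 = (-6 - 56)*(-26/21) - 77 = -62*(-26/21) - 77 = 1612/21 - 77 = -5/21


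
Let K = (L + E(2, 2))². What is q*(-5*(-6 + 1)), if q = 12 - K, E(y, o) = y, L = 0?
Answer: 200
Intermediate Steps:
K = 4 (K = (0 + 2)² = 2² = 4)
q = 8 (q = 12 - 1*4 = 12 - 4 = 8)
q*(-5*(-6 + 1)) = 8*(-5*(-6 + 1)) = 8*(-5*(-5)) = 8*25 = 200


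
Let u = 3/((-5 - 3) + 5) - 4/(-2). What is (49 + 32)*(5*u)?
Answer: 405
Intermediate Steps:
u = 1 (u = 3/(-8 + 5) - 4*(-1/2) = 3/(-3) + 2 = 3*(-1/3) + 2 = -1 + 2 = 1)
(49 + 32)*(5*u) = (49 + 32)*(5*1) = 81*5 = 405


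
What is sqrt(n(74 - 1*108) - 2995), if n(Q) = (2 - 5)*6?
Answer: I*sqrt(3013) ≈ 54.891*I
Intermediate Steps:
n(Q) = -18 (n(Q) = -3*6 = -18)
sqrt(n(74 - 1*108) - 2995) = sqrt(-18 - 2995) = sqrt(-3013) = I*sqrt(3013)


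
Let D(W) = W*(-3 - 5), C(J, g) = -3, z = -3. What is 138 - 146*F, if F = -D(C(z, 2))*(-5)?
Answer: -17382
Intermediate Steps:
D(W) = -8*W (D(W) = W*(-8) = -8*W)
F = 120 (F = -(-8)*(-3)*(-5) = -1*24*(-5) = -24*(-5) = 120)
138 - 146*F = 138 - 146*120 = 138 - 17520 = -17382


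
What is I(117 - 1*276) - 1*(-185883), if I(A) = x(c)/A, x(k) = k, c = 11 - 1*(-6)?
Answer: 29555380/159 ≈ 1.8588e+5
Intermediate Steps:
c = 17 (c = 11 + 6 = 17)
I(A) = 17/A
I(117 - 1*276) - 1*(-185883) = 17/(117 - 1*276) - 1*(-185883) = 17/(117 - 276) + 185883 = 17/(-159) + 185883 = 17*(-1/159) + 185883 = -17/159 + 185883 = 29555380/159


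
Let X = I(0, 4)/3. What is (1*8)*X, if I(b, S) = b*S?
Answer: 0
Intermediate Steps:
I(b, S) = S*b
X = 0 (X = (4*0)/3 = 0*(⅓) = 0)
(1*8)*X = (1*8)*0 = 8*0 = 0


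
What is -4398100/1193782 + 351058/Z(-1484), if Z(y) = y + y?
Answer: -108035070539/885786244 ≈ -121.97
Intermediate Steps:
Z(y) = 2*y
-4398100/1193782 + 351058/Z(-1484) = -4398100/1193782 + 351058/((2*(-1484))) = -4398100*1/1193782 + 351058/(-2968) = -2199050/596891 + 351058*(-1/2968) = -2199050/596891 - 175529/1484 = -108035070539/885786244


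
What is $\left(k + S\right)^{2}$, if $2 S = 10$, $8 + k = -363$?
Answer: $133956$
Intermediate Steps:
$k = -371$ ($k = -8 - 363 = -371$)
$S = 5$ ($S = \frac{1}{2} \cdot 10 = 5$)
$\left(k + S\right)^{2} = \left(-371 + 5\right)^{2} = \left(-366\right)^{2} = 133956$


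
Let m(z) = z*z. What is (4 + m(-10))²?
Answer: 10816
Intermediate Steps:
m(z) = z²
(4 + m(-10))² = (4 + (-10)²)² = (4 + 100)² = 104² = 10816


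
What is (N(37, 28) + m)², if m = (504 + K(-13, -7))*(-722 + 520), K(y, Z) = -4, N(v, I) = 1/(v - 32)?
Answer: 255023990001/25 ≈ 1.0201e+10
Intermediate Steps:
N(v, I) = 1/(-32 + v)
m = -101000 (m = (504 - 4)*(-722 + 520) = 500*(-202) = -101000)
(N(37, 28) + m)² = (1/(-32 + 37) - 101000)² = (1/5 - 101000)² = (⅕ - 101000)² = (-504999/5)² = 255023990001/25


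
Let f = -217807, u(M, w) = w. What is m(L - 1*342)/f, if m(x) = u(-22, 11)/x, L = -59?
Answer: 11/87340607 ≈ 1.2594e-7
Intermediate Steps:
m(x) = 11/x
m(L - 1*342)/f = (11/(-59 - 1*342))/(-217807) = (11/(-59 - 342))*(-1/217807) = (11/(-401))*(-1/217807) = (11*(-1/401))*(-1/217807) = -11/401*(-1/217807) = 11/87340607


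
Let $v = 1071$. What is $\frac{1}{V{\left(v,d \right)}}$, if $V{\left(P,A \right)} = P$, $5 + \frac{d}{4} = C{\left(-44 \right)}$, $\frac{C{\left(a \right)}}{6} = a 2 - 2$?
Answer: $\frac{1}{1071} \approx 0.00093371$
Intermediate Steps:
$C{\left(a \right)} = -12 + 12 a$ ($C{\left(a \right)} = 6 \left(a 2 - 2\right) = 6 \left(2 a - 2\right) = 6 \left(-2 + 2 a\right) = -12 + 12 a$)
$d = -2180$ ($d = -20 + 4 \left(-12 + 12 \left(-44\right)\right) = -20 + 4 \left(-12 - 528\right) = -20 + 4 \left(-540\right) = -20 - 2160 = -2180$)
$\frac{1}{V{\left(v,d \right)}} = \frac{1}{1071}$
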